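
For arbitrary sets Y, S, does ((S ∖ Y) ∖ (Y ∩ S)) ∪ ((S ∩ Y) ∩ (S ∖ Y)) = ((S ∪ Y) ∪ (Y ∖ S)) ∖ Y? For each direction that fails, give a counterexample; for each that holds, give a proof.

Both inclusions hold.

(⊇) Let x ∈ ((S ∪ Y) ∪ (Y ∖ S)) ∖ Y. Then x ∈ S and x ∉ Y, from which x ∈ ((S ∖ Y) ∖ (Y ∩ S)) ∪ ((S ∩ Y) ∩ (S ∖ Y)).

(⊆) Let x ∈ ((S ∖ Y) ∖ (Y ∩ S)) ∪ ((S ∩ Y) ∩ (S ∖ Y)). Then x ∈ S and x ∉ Y, from which x ∈ ((S ∪ Y) ∪ (Y ∖ S)) ∖ Y.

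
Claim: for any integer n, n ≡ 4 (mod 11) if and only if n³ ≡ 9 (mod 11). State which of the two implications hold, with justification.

[⇒] Suppose n ≡ 4 (mod 11). Write n = 11j + 4. Then (11j + 4)³ = 1331j³ + 1452j² + 528j + 64 = 11(121j³ + 132j² + 48j + 5) + 9, so n³ ≡ 9 (mod 11).

[⇐] Conversely, suppose n³ ≡ 9 (mod 11). The only residue r in {0, …, 10} with r³ ≡ 9 (mod 11) is r = 4, so n ≡ 4 (mod 11).

Both directions hold.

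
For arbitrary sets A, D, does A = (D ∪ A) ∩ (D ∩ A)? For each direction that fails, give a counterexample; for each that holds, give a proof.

(⊆) fails; (⊇) holds.

(⟹) This inclusion fails. Take A = {1}, D = ∅; then 1 ∈ A but 1 ∉ (D ∪ A) ∩ (D ∩ A).

(⟸) Let x ∈ (D ∪ A) ∩ (D ∩ A). Then x ∈ A ∩ D, from which x ∈ A.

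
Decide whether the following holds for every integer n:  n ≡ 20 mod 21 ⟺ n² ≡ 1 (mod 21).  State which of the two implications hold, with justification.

Only the forward implication holds.

(→) Suppose n ≡ 20 mod 21. Write n = 21j + 20. Then (21j + 20)² = 441j² + 840j + 400 = 21(21j² + 40j + 19) + 1, so n² ≡ 1 (mod 21).

(←) This fails: take n = 1. Then 1² = 1 ≡ 1 (mod 21), yet 1 ≡ 1 (mod 21), not 20.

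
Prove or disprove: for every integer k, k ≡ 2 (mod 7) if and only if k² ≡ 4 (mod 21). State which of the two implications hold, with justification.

(⇒) This fails: take k = 9. Then 9 ≡ 2 (mod 7), but 9² = 81 ≡ 18 (mod 21), not 4.

(⇐) This fails: take k = 5. Then 5² = 25 ≡ 4 (mod 21), yet 5 ≡ 5 (mod 7), not 2.

(⇒) fails and (⇐) fails.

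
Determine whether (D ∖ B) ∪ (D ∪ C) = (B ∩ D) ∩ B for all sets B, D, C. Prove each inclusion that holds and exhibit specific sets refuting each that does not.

The sets are not equal: only the reverse inclusion holds.

(⟸) Let x ∈ (B ∩ D) ∩ B. Then either x ∈ B ∩ D and x ∉ C; or x ∈ B ∩ D ∩ C. In each case x ∈ (D ∖ B) ∪ (D ∪ C), so (B ∩ D) ∩ B ⊆ (D ∖ B) ∪ (D ∪ C).

(⟹) This inclusion fails. Take B = ∅, D = {1}, C = ∅; then 1 ∈ (D ∖ B) ∪ (D ∪ C) but 1 ∉ (B ∩ D) ∩ B.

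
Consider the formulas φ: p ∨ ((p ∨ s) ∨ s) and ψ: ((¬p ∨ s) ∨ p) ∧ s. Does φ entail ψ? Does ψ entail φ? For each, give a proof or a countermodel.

Only the reverse direction holds.

Forward direction. This fails. Under s = F, p = T, the left side is true but the right side is false.

Converse. Assume the antecedent. If s is true, p ∨ ((p ∨ s) ∨ s) reduces to true regardless of the other variables. If s is false, the antecedent cannot hold. Either way p ∨ ((p ∨ s) ∨ s) holds.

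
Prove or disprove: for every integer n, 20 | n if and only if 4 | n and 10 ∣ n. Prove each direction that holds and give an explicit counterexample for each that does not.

Forward direction. If 20 ∣ n, write n = 20q. Since 20 = 5·4, n = 4·(5q), so 4 ∣ n; and since 20 = 2·10, n = 10·(2q), so 10 ∣ n.

Converse. Suppose 4 ∣ n and 10 ∣ n. Any common multiple of 4 and 10 is a multiple of their lcm; here lcm(4, 10) = 4·10/gcd(4, 10) = 40/2 = 20, so 20 ∣ n.

The biconditional holds.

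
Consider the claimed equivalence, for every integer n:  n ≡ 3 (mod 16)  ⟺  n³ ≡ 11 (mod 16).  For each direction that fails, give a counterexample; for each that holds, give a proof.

Both directions hold.

[⇒] Suppose n ≡ 3 (mod 16). Write n = 16j + 3. Then (16j + 3)³ = 4096j³ + 2304j² + 432j + 27 = 16(256j³ + 144j² + 27j + 1) + 11, so n³ ≡ 11 (mod 16).

[⇐] Conversely, suppose n³ ≡ 11 (mod 16). The only residue r in {0, …, 15} with r³ ≡ 11 (mod 16) is r = 3, so n ≡ 3 (mod 16).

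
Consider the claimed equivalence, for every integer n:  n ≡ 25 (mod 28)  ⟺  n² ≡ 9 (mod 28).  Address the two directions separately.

(⇒) holds; (⇐) fails.

Forward direction. Suppose n ≡ 25 (mod 28). Write n = 28j + 25. Then (28j + 25)² = 784j² + 1400j + 625 = 28(28j² + 50j + 22) + 9, so n² ≡ 9 (mod 28).

Converse. This fails: take n = 3. Then 3² = 9 ≡ 9 (mod 28), yet 3 ≡ 3 (mod 28), not 25.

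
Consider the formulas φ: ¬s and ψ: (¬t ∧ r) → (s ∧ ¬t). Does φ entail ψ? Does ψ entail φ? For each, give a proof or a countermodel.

Both directions fail.

(→) This fails. Under t = F, s = F, r = T, the left side is true but the right side is false.

(←) This fails. Under t = F, s = T, r = F, the left side is false but the right side is true.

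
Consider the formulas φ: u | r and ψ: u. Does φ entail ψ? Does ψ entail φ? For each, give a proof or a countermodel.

Only the converse holds.

(⟹) This fails. Under r = T, u = F, the left side is true but the right side is false.

(⟸) Assume the antecedent. If r is true, u | r reduces to true regardless of the other variables. If r is false, the antecedent forces (r = F, u = T), and u | r holds there. Either way u | r holds.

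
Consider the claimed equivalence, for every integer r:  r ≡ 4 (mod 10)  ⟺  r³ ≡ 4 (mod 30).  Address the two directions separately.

Not equivalent: only (⇐) holds.

(←) The residues r modulo 30 with r³ ≡ 4 (mod 30) are exactly {4}, and each is ≡ 4 (mod 10).

(→) This fails: take r = 14. Then 14 ≡ 4 (mod 10), but 14³ = 2744 ≡ 14 (mod 30), not 4.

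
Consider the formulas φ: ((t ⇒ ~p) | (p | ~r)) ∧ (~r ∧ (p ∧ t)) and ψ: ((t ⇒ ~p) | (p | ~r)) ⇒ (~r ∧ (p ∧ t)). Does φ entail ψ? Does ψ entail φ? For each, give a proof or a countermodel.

Converse. Assume the antecedent. If t is true, the antecedent forces (t = T, p = T, r = F), and the consequent holds there. If t is false, the antecedent cannot hold. Either way the consequent holds.

Forward direction. Assume the antecedent. If t is true, the antecedent forces (t = T, p = T, r = F), and the consequent holds there. If t is false, the antecedent cannot hold. Either way the consequent holds.

Both directions hold; the statement is true.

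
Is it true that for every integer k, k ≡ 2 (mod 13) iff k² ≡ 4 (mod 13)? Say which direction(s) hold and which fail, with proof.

Not equivalent: only (⇒) holds.

(⇒) Suppose k ≡ 2 (mod 13). Write k = 13j + 2. Then (13j + 2)² = 169j² + 52j + 4 = 13(13j² + 4j) + 4, so k² ≡ 4 (mod 13).

(⇐) This fails: take k = 11. Then 11² = 121 ≡ 4 (mod 13), yet 11 ≡ 11 (mod 13), not 2.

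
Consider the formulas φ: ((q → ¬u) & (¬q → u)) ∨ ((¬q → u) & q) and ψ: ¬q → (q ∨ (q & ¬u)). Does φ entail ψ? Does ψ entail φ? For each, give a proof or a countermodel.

Only the reverse direction holds.

(→) This fails. Under u = T, q = F, the left side is true but the right side is false.

(←) Assume the antecedent. If u is true, the consequent reduces to true regardless of the other variables. If u is false, the antecedent forces (u = F, q = T), and the consequent holds there. Either way the consequent holds.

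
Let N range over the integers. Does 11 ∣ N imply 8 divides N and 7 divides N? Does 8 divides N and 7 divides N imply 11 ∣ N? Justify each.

(⇒) fails and (⇐) fails.

(⇒) This fails: take N = 11. Certainly 11 ∣ 11, but 8 ∤ 11.

(⇐) This fails: take N = 56. Both 8 ∣ 56 and 7 ∣ 56, yet 56 is not a multiple of 11 (since 56 = 5·11 + 1), so 11 ∤ 56.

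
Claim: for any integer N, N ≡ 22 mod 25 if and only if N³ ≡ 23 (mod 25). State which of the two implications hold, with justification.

(⟹) Suppose N ≡ 22 mod 25. Write N = 25j + 22. Then (25j + 22)³ = 15625j³ + 41250j² + 36300j + 10648 = 25(625j³ + 1650j² + 1452j + 425) + 23, so N³ ≡ 23 (mod 25).

(⟸) Conversely, suppose N³ ≡ 23 (mod 25). The only residue r in {0, …, 24} with r³ ≡ 23 (mod 25) is r = 22, so N ≡ 22 (mod 25).

The biconditional holds.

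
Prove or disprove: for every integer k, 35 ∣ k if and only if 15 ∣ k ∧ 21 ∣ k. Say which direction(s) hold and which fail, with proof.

(⇒) This fails: take k = 35. Certainly 35 ∣ 35, but 15 ∤ 35.

(⇐) Suppose 15 ∣ k and 21 ∣ k. Any common multiple of 15 and 21 is a multiple of their lcm; here lcm(15, 21) = 15·21/gcd(15, 21) = 315/3 = 105, so 105 ∣ k. Since 35 ∣ 105, it follows that 35 ∣ k.

Only the reverse direction holds.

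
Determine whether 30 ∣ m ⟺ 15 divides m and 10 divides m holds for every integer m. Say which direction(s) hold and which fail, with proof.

(→) If 30 ∣ m, write m = 30q. Since 30 = 2·15, m = 15·(2q), so 15 ∣ m; and since 30 = 3·10, m = 10·(3q), so 10 ∣ m.

(←) Suppose 15 ∣ m and 10 ∣ m. Any common multiple of 15 and 10 is a multiple of their lcm; here lcm(15, 10) = 15·10/gcd(15, 10) = 150/5 = 30, so 30 ∣ m.

Both implications hold.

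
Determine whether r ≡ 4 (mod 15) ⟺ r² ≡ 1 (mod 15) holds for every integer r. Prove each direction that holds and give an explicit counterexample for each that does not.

(⇒) holds; (⇐) fails.

(⇒) Suppose r ≡ 4 (mod 15). Write r = 15j + 4. Then (15j + 4)² = 225j² + 120j + 16 = 15(15j² + 8j + 1) + 1, so r² ≡ 1 (mod 15).

(⇐) This fails: take r = 1. Then 1² = 1 ≡ 1 (mod 15), yet 1 ≡ 1 (mod 15), not 4.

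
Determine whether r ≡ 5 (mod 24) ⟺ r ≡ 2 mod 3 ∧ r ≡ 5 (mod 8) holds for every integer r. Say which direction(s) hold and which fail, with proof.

(→) Suppose r ≡ 5 (mod 24); write r = 24j + 5. Since 3 ∣ 24, reducing mod 3 gives r ≡ 5 ≡ 2 (mod 3); since 8 ∣ 24, reducing mod 8 gives r ≡ 5 (mod 8).

(←) Conversely, if r ≡ 2 (mod 3) and r ≡ 5 (mod 8), then by the Chinese remainder theorem r ≡ 5 (mod 24). This is exactly r ≡ 5 (mod 24).

Both implications hold.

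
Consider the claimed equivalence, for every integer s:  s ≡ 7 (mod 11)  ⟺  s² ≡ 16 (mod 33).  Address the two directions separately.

(⟹) This fails: take s = 18. Then 18 ≡ 7 (mod 11), but 18² = 324 ≡ 27 (mod 33), not 16.

(⟸) This fails: take s = 4. Then 4² = 16 ≡ 16 (mod 33), yet 4 ≡ 4 (mod 11), not 7.

(⇒) fails and (⇐) fails.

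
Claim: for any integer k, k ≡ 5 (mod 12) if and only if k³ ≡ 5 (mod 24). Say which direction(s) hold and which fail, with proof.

Only the reverse direction holds.

(⇒) This fails: take k = 17. Then 17 ≡ 5 (mod 12), but 17³ = 4913 ≡ 17 (mod 24), not 5.

(⇐) Conversely, the residues r modulo 24 with r³ ≡ 5 (mod 24) are exactly {5}, and each is ≡ 5 (mod 12).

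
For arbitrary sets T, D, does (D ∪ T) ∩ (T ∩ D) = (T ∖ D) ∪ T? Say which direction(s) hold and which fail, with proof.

(⊇) This inclusion fails. Take T = {1}, D = ∅; then 1 ∈ (T ∖ D) ∪ T but 1 ∉ (D ∪ T) ∩ (T ∩ D).

(⊆) Let x ∈ (D ∪ T) ∩ (T ∩ D). Then x ∈ T ∩ D, from which x ∈ (T ∖ D) ∪ T.

The sets are not equal: only the forward inclusion holds.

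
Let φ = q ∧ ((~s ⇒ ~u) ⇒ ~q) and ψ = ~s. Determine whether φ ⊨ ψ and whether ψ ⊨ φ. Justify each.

(⇒) holds; (⇐) fails.

(←) This fails. Under u = F, s = F, q = F, the left side is false but the right side is true.

(→) Assume the antecedent. If u is true, the antecedent forces (u = T, s = F, q = T), and ~s holds there. If u is false, the antecedent cannot hold. Either way ~s holds.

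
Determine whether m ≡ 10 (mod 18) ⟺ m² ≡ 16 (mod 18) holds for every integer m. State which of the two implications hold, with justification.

(→) This fails: take m = 10. Then 10 ≡ 10 (mod 18), but 10² = 100 ≡ 10 (mod 18), not 16.

(←) This fails: take m = 4. Then 4² = 16 ≡ 16 (mod 18), yet 4 ≡ 4 (mod 18), not 10.

(⇒) fails and (⇐) fails.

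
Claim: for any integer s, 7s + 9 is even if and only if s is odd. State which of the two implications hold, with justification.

Both implications hold.

Converse. Suppose s is odd; write s = 2j + 1. Then 7s + 9 = 7·(2j + 1) + 9 = 2·7j + 16, which is even.

Forward direction. Suppose 7s + 9 is even. Since 7 is odd, 7s and s have the same parity, so 7s + 9 ≡ s + 9 (mod 2). As 9 is odd, 7s + 9 is even exactly when s is odd. Thus s is odd.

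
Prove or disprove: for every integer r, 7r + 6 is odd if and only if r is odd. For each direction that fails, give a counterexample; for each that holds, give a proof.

Both directions hold.

(⇒) Suppose 7r + 6 is odd. Since 7 is odd, 7r and r have the same parity, so 7r + 6 ≡ r + 6 (mod 2). As 6 is even, 7r + 6 is odd exactly when r is odd. Thus r is odd.

(⇐) Conversely, suppose r is odd; write r = 2j + 1. Then 7r + 6 = 7·(2j + 1) + 6 = 2·7j + 13, which is odd.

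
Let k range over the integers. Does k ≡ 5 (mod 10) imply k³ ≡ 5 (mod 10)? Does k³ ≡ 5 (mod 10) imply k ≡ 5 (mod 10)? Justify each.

Equivalent; both directions hold.

[⇐] For the converse, argue contrapositively. If k ≢ 5 (mod 10), then k is congruent to one of 0, 1, 2, 3, 4, 6, 7, 8, 9 modulo 10, and these give k³ ≡ 0, 1, 8, 7, 4, 6, 3, 2, 9 respectively — never 5.

[⇒] Suppose k ≡ 5 (mod 10). Write k = 10j + 5. Then (10j + 5)³ = 1000j³ + 1500j² + 750j + 125 = 10(100j³ + 150j² + 75j + 12) + 5, so k³ ≡ 5 (mod 10).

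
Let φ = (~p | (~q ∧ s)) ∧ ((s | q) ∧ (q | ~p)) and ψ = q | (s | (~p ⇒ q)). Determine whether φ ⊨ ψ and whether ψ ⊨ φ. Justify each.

[⇒] Assume the antecedent. If s is true, q | (s | (~p ⇒ q)) reduces to true regardless of the other variables. If s is false, the antecedent forces (s = F, p = F, q = T), and q | (s | (~p ⇒ q)) holds there. Either way q | (s | (~p ⇒ q)) holds.

[⇐] This fails. Under s = F, p = T, q = F, the left side is false but the right side is true.

Only the forward implication holds.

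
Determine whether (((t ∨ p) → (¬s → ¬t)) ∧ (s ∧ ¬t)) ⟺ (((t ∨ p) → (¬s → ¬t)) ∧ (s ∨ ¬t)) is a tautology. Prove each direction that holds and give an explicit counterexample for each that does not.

Only the forward direction holds.

[⇐] This fails. Under s = F, p = F, t = F, the left side is false but the right side is true.

[⇒] Assume the antecedent. If s is true, the consequent reduces to true regardless of the other variables. If s is false, the antecedent cannot hold. Either way the consequent holds.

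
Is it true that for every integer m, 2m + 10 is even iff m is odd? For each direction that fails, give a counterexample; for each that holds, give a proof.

Not equivalent: only (⇐) holds.

(⇐) Suppose m is odd. Since 2 is even, 2m is even for every m, so 2m + 10 has the same parity as 10, which is even. Hence 2m + 10 is even.

(⇒) This fails: take m = 6. Then 2m + 10 = 22, which is even, yet m = 6 is even, not odd.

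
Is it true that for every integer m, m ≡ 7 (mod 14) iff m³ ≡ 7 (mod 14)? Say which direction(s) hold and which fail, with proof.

The biconditional holds.

(⇒) Suppose m ≡ 7 (mod 14). Write m = 14j + 7. Then (14j + 7)³ = 2744j³ + 4116j² + 2058j + 343 = 14(196j³ + 294j² + 147j + 24) + 7, so m³ ≡ 7 (mod 14).

(⇐) Conversely, suppose m³ ≡ 7 (mod 14). The only residue r in {0, …, 13} with r³ ≡ 7 (mod 14) is r = 7, so m ≡ 7 (mod 14).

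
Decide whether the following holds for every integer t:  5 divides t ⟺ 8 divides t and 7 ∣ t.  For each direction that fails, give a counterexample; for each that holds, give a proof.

Neither direction holds.

(⇒) This fails: take t = 5. Certainly 5 ∣ 5, but 8 ∤ 5.

(⇐) This fails: take t = 56. Both 8 ∣ 56 and 7 ∣ 56, yet 56 is not a multiple of 5 (since 56 = 11·5 + 1), so 5 ∤ 56.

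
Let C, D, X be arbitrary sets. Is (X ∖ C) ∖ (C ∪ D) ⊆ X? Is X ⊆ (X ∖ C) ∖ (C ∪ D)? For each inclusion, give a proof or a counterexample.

(⊆) Let x ∈ (X ∖ C) ∖ (C ∪ D). Then x ∈ X and x ∉ C, D, from which x ∈ X.

(⊇) This inclusion fails. Take C = {1}, D = ∅, X = {1}; then 1 ∈ X but 1 ∉ (X ∖ C) ∖ (C ∪ D).

(⊆) holds; (⊇) fails.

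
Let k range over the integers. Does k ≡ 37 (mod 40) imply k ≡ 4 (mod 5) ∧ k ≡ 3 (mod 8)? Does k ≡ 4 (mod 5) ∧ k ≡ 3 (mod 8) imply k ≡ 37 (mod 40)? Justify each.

Neither implication holds.

(→) This fails: k = 37 gives 37 ≡ 37 (mod 40) but 37 ≡ 2 (mod 5), so the conjunction on the right does not hold.

(←) This fails: k = 19 satisfies both congruences on the right (19 ≡ 4 mod 5 and 19 ≡ 3 mod 8) yet 19 ≡ 19 (mod 40), not 37.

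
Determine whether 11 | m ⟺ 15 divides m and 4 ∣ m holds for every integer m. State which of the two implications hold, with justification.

(⟹) This fails: take m = 11. Certainly 11 ∣ 11, but 15 ∤ 11.

(⟸) This fails: take m = 60. Both 15 ∣ 60 and 4 ∣ 60, yet 60 is not a multiple of 11 (since 60 = 5·11 + 5), so 11 ∤ 60.

Neither direction holds.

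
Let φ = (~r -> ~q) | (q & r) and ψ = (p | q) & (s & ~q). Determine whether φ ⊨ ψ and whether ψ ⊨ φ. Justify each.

(→) This fails. Under s = F, q = F, p = F, r = F, the left side is true but the right side is false.

(←) Assume the antecedent. If s is true, the antecedent forces (s = T, q = F, p = T, r = F) or (s = T, q = F, p = T, r = T), and (~r -> ~q) | (q & r) holds there. If s is false, the antecedent cannot hold. Either way (~r -> ~q) | (q & r) holds.

Only the converse holds.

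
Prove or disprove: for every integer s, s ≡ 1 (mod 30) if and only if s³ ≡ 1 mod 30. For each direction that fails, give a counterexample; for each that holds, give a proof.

Both implications hold.

(⇐) Suppose s³ ≡ 1 (mod 30). The only residue r in {0, …, 29} with r³ ≡ 1 (mod 30) is r = 1, so s ≡ 1 (mod 30).

(⇒) Suppose s ≡ 1 (mod 30). Write s = 30j + 1. Then (30j + 1)³ = 27000j³ + 2700j² + 90j + 1 = 30(900j³ + 90j² + 3j) + 1, so s³ ≡ 1 (mod 30).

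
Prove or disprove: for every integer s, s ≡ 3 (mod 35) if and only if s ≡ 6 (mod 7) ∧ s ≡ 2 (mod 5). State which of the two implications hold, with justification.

Neither implication holds.

(⟹) This fails: s = 3 gives 3 ≡ 3 (mod 35) but 3 ≡ 3 (mod 7), so the conjunction on the right does not hold.

(⟸) This fails: s = 27 satisfies both congruences on the right (27 ≡ 6 mod 7 and 27 ≡ 2 mod 5) yet 27 ≡ 27 (mod 35), not 3.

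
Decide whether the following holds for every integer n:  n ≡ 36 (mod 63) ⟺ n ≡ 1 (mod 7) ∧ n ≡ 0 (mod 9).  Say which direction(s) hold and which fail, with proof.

[⇒] Suppose n ≡ 36 (mod 63); write n = 63j + 36. Since 7 ∣ 63, reducing mod 7 gives n ≡ 36 ≡ 1 (mod 7); since 9 ∣ 63, reducing mod 9 gives n ≡ 36 ≡ 0 (mod 9).

[⇐] Conversely, if n ≡ 1 (mod 7) and n ≡ 0 (mod 9), then by the Chinese remainder theorem n ≡ 36 (mod 63). This is exactly n ≡ 36 (mod 63).

Both directions hold; the statement is true.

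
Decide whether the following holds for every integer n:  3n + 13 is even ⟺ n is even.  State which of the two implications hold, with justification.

Forward direction. This fails: n = 1 gives 3n + 13 = 16, which is even, but 1 is odd, not even.

Converse. This also fails: n = 4 is even, but 3n + 13 = 25 is odd, not even.

(⇒) fails and (⇐) fails.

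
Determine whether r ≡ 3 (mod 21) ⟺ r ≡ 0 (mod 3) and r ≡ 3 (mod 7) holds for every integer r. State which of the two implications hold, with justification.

The biconditional holds.

[⇒] Suppose r ≡ 3 (mod 21); write r = 21j + 3. Since 3 ∣ 21, reducing mod 3 gives r ≡ 3 ≡ 0 (mod 3); since 7 ∣ 21, reducing mod 7 gives r ≡ 3 (mod 7).

[⇐] Conversely, if r ≡ 0 (mod 3) and r ≡ 3 (mod 7), then by the Chinese remainder theorem r ≡ 3 (mod 21). This is exactly r ≡ 3 (mod 21).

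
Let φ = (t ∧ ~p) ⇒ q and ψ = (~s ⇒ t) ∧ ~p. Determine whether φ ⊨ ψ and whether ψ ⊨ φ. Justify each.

Neither direction holds.

(→) This fails. Under t = F, p = F, q = F, s = F, the left side is true but the right side is false.

(←) This fails. Under t = T, p = F, q = F, s = F, the left side is false but the right side is true.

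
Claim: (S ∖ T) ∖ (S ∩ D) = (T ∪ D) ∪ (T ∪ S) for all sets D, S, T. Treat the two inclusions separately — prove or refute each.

(⊆) Let x ∈ (S ∖ T) ∖ (S ∩ D). Then x ∈ S and x ∉ D, T, from which x ∈ (T ∪ D) ∪ (T ∪ S).

(⊇) This inclusion fails. Take D = {1}, S = ∅, T = ∅; then 1 ∈ (T ∪ D) ∪ (T ∪ S) but 1 ∉ (S ∖ T) ∖ (S ∩ D).

(⊆) holds; (⊇) fails.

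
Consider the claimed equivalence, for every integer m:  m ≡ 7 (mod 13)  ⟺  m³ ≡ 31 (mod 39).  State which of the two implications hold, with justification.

(→) This fails: take m = 20. Then 20 ≡ 7 (mod 13), but 20³ = 8000 ≡ 5 (mod 39), not 31.

(←) This fails: take m = 34. Then 34³ = 39304 ≡ 31 (mod 39), yet 34 ≡ 8 (mod 13), not 7.

Neither direction holds.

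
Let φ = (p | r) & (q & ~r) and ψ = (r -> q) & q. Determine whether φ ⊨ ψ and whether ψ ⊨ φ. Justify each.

Only the forward implication holds.

(→) Assume the antecedent. If p is true, the antecedent forces (p = T, q = T, r = F), and (r -> q) & q holds there. If p is false, the antecedent cannot hold. Either way (r -> q) & q holds.

(←) This fails. Under p = F, q = T, r = F, the left side is false but the right side is true.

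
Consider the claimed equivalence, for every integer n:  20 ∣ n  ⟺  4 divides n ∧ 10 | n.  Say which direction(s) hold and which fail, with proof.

(⇒) If 20 ∣ n, write n = 20q. Since 20 = 5·4, n = 4·(5q), so 4 ∣ n; and since 20 = 2·10, n = 10·(2q), so 10 ∣ n.

(⇐) Suppose 4 ∣ n and 10 ∣ n. Any common multiple of 4 and 10 is a multiple of their lcm; here lcm(4, 10) = 4·10/gcd(4, 10) = 40/2 = 20, so 20 ∣ n.

Both directions hold; the statement is true.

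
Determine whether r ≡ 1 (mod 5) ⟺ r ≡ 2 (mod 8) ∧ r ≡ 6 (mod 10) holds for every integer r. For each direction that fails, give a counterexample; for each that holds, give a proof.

(→) This fails: r = 1 gives 1 ≡ 1 (mod 5) but 1 ≡ 1 (mod 8), so the conjunction on the right does not hold.

(←) Conversely, if r ≡ 2 (mod 8) and r ≡ 6 (mod 10), then by the Chinese remainder theorem r ≡ 26 (mod 40). Since 26 ≡ 1 (mod 5) and 5 ∣ 40, we get r ≡ 1 (mod 5).

Only the converse holds.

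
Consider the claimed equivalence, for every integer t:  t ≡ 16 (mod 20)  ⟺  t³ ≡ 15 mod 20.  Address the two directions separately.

(⇒) fails and (⇐) fails.

(→) This fails: take t = 16. Then 16 ≡ 16 (mod 20), but 16³ = 4096 ≡ 16 (mod 20), not 15.

(←) This fails: take t = 15. Then 15³ = 3375 ≡ 15 (mod 20), yet 15 ≡ 15 (mod 20), not 16.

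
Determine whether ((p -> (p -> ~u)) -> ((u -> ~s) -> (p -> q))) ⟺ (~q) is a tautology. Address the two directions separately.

Neither direction holds.

[⇒] This fails. Under u = F, p = F, s = F, q = T, the left side is true but the right side is false.

[⇐] This fails. Under u = F, p = T, s = F, q = F, the left side is false but the right side is true.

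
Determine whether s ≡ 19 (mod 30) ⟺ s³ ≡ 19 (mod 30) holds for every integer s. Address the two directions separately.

Both directions hold.

(⇒) Suppose s ≡ 19 (mod 30). Write s = 30j + 19. Then (30j + 19)³ = 27000j³ + 51300j² + 32490j + 6859 = 30(900j³ + 1710j² + 1083j + 228) + 19, so s³ ≡ 19 (mod 30).

(⇐) Conversely, suppose s³ ≡ 19 (mod 30). The only residue r in {0, …, 29} with r³ ≡ 19 (mod 30) is r = 19, so s ≡ 19 (mod 30).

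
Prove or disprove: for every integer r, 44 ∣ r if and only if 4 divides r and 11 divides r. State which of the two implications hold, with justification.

(⟹) If 44 ∣ r, write r = 44q. Since 44 = 11·4, r = 4·(11q), so 4 ∣ r; and since 44 = 4·11, r = 11·(4q), so 11 ∣ r.

(⟸) Suppose 4 ∣ r and 11 ∣ r. Any common multiple of 4 and 11 is a multiple of their lcm; here gcd(4, 11) = 1, so lcm(4, 11) = 4·11 = 44, so 44 ∣ r.

Both directions hold.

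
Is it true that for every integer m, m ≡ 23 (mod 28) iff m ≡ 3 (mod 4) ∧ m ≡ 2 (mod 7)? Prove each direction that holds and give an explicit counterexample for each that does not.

Forward direction. Suppose m ≡ 23 (mod 28); write m = 28j + 23. Since 4 ∣ 28, reducing mod 4 gives m ≡ 23 ≡ 3 (mod 4); since 7 ∣ 28, reducing mod 7 gives m ≡ 23 ≡ 2 (mod 7).

Converse. If m ≡ 3 (mod 4) and m ≡ 2 (mod 7), then by the Chinese remainder theorem m ≡ 23 (mod 28). This is exactly m ≡ 23 (mod 28).

The biconditional holds.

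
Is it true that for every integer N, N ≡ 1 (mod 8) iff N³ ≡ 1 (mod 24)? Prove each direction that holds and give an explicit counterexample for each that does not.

Only the reverse direction holds.

(→) This fails: take N = 9. Then 9 ≡ 1 (mod 8), but 9³ = 729 ≡ 9 (mod 24), not 1.

(←) Conversely, the residues r modulo 24 with r³ ≡ 1 (mod 24) are exactly {1}, and each is ≡ 1 (mod 8).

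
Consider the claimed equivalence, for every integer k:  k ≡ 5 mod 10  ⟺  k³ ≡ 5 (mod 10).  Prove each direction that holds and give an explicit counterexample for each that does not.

(⇐) Suppose k³ ≡ 5 (mod 10). The only residue r in {0, …, 9} with r³ ≡ 5 (mod 10) is r = 5, so k ≡ 5 (mod 10).

(⇒) Suppose k ≡ 5 mod 10. Write k = 10j + 5. Then (10j + 5)³ = 1000j³ + 1500j² + 750j + 125 = 10(100j³ + 150j² + 75j + 12) + 5, so k³ ≡ 5 (mod 10).

Both directions hold.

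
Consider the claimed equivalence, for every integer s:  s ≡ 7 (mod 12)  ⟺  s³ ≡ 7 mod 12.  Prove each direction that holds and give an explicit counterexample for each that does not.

Equivalent; both directions hold.

[⇐] Suppose s³ ≡ 7 (mod 12). The only residue r in {0, …, 11} with r³ ≡ 7 (mod 12) is r = 7, so s ≡ 7 (mod 12).

[⇒] Suppose s ≡ 7 (mod 12). Write s = 12j + 7. Then (12j + 7)³ = 1728j³ + 3024j² + 1764j + 343 = 12(144j³ + 252j² + 147j + 28) + 7, so s³ ≡ 7 (mod 12).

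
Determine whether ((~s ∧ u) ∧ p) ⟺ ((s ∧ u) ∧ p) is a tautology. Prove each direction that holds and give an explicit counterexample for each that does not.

[⇒] This fails. Under u = T, s = F, p = T, the left side is true but the right side is false.

[⇐] This fails. Under u = T, s = T, p = T, the left side is false but the right side is true.

Both directions fail.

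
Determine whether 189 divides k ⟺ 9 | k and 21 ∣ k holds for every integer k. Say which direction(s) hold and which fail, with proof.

Only the forward direction holds.

(←) This fails: take k = 63. Both 9 ∣ 63 and 21 ∣ 63, yet 63 is not a multiple of 189 (since 63 = 0·189 + 63), so 189 ∤ 63.

(→) If 189 ∣ k, write k = 189q. Since 189 = 21·9, k = 9·(21q), so 9 ∣ k; and since 189 = 9·21, k = 21·(9q), so 21 ∣ k.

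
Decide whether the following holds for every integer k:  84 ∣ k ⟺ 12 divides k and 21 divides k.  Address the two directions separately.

(→) If 84 ∣ k, write k = 84q. Since 84 = 7·12, k = 12·(7q), so 12 ∣ k; and since 84 = 4·21, k = 21·(4q), so 21 ∣ k.

(←) Suppose 12 ∣ k and 21 ∣ k. Any common multiple of 12 and 21 is a multiple of their lcm; here lcm(12, 21) = 12·21/gcd(12, 21) = 252/3 = 84, so 84 ∣ k.

Both directions hold.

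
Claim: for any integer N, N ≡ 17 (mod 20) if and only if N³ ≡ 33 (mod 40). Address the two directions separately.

(⟹) This fails: take N = 37. Then 37 ≡ 17 (mod 20), but 37³ = 50653 ≡ 13 (mod 40), not 33.

(⟸) Conversely, the residues r modulo 40 with r³ ≡ 33 (mod 40) are exactly {17}, and each is ≡ 17 (mod 20).

Not equivalent: only (⇐) holds.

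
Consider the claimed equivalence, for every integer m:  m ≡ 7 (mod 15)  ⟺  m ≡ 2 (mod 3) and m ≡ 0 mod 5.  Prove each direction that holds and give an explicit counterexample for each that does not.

Both directions fail.

(→) This fails: m = 7 gives 7 ≡ 7 (mod 15) but 7 ≡ 1 (mod 3), so the conjunction on the right does not hold.

(←) This fails: m = 5 satisfies both congruences on the right (5 ≡ 2 mod 3 and 5 ≡ 0 mod 5) yet 5 ≡ 5 (mod 15), not 7.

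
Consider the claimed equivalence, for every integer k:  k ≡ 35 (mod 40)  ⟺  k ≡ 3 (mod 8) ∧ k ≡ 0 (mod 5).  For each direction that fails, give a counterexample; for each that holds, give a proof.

Both directions hold.

(⇒) Suppose k ≡ 35 (mod 40); write k = 40j + 35. Since 8 ∣ 40, reducing mod 8 gives k ≡ 35 ≡ 3 (mod 8); since 5 ∣ 40, reducing mod 5 gives k ≡ 35 ≡ 0 (mod 5).

(⇐) Conversely, if k ≡ 3 (mod 8) and k ≡ 0 (mod 5), then by the Chinese remainder theorem k ≡ 35 (mod 40). This is exactly k ≡ 35 (mod 40).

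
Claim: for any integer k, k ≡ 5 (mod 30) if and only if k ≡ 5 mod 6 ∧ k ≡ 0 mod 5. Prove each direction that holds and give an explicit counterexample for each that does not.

[⇒] Suppose k ≡ 5 (mod 30); write k = 30j + 5. Since 6 ∣ 30, reducing mod 6 gives k ≡ 5 (mod 6); since 5 ∣ 30, reducing mod 5 gives k ≡ 5 ≡ 0 (mod 5).

[⇐] Conversely, if k ≡ 5 (mod 6) and k ≡ 0 (mod 5), then by the Chinese remainder theorem k ≡ 5 (mod 30). This is exactly k ≡ 5 (mod 30).

Equivalent; both directions hold.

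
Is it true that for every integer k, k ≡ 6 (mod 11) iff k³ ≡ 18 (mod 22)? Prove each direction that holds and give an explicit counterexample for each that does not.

Only the converse holds.

[⇒] This fails: take k = 17. Then 17 ≡ 6 (mod 11), but 17³ = 4913 ≡ 7 (mod 22), not 18.

[⇐] Conversely, the residues r modulo 22 with r³ ≡ 18 (mod 22) are exactly {6}, and each is ≡ 6 (mod 11).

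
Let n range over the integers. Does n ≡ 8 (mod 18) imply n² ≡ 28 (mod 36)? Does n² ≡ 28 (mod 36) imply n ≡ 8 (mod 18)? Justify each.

(→) Suppose n ≡ 8 (mod 18). Working modulo 36, n ∈ {8, 26}; for each such r, r² ≡ 28 (mod 36).

(←) This fails: take n = 10. Then 10² = 100 ≡ 28 (mod 36), yet 10 ≡ 10 (mod 18), not 8.

Only the forward implication holds.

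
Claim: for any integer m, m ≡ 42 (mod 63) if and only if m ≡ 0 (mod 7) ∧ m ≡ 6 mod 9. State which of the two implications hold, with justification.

Both directions hold.

[⇒] Suppose m ≡ 42 (mod 63); write m = 63j + 42. Since 7 ∣ 63, reducing mod 7 gives m ≡ 42 ≡ 0 (mod 7); since 9 ∣ 63, reducing mod 9 gives m ≡ 42 ≡ 6 (mod 9).

[⇐] Conversely, if m ≡ 0 (mod 7) and m ≡ 6 (mod 9), then by the Chinese remainder theorem m ≡ 42 (mod 63). This is exactly m ≡ 42 (mod 63).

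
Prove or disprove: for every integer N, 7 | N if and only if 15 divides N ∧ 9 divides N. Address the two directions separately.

Both directions fail.

(⟹) This fails: take N = 7. Certainly 7 ∣ 7, but 15 ∤ 7.

(⟸) This fails: take N = 45. Both 15 ∣ 45 and 9 ∣ 45, yet 45 is not a multiple of 7 (since 45 = 6·7 + 3), so 7 ∤ 45.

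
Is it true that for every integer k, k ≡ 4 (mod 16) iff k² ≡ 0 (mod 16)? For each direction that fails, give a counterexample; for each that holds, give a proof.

Not equivalent: only (⇒) holds.

Forward direction. Suppose k ≡ 4 (mod 16). Write k = 16j + 4. Then (16j + 4)² = 256j² + 128j + 16 = 16(16j² + 8j + 1) + 0, so k² ≡ 0 (mod 16).

Converse. This fails: take k = 0. Then 0² = 0 ≡ 0 (mod 16), yet 0 ≡ 0 (mod 16), not 4.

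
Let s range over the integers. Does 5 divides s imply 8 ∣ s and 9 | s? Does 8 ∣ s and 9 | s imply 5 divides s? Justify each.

Forward direction. This fails: take s = 5. Certainly 5 ∣ 5, but 8 ∤ 5.

Converse. This fails: take s = 72. Both 8 ∣ 72 and 9 ∣ 72, yet 72 is not a multiple of 5 (since 72 = 14·5 + 2), so 5 ∤ 72.

Neither direction holds.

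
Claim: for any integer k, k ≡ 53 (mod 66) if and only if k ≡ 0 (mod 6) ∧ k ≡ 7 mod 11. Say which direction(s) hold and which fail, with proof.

Neither implication holds.

(→) This fails: k = 53 gives 53 ≡ 53 (mod 66) but 53 ≡ 5 (mod 6), so the conjunction on the right does not hold.

(←) This fails: k = 18 satisfies both congruences on the right (18 ≡ 0 mod 6 and 18 ≡ 7 mod 11) yet 18 ≡ 18 (mod 66), not 53.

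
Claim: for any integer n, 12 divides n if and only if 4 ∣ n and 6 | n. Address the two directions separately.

Equivalent; both directions hold.

Converse. Suppose 4 ∣ n and 6 ∣ n. Any common multiple of 4 and 6 is a multiple of their lcm; here lcm(4, 6) = 4·6/gcd(4, 6) = 24/2 = 12, so 12 ∣ n.

Forward direction. If 12 ∣ n, write n = 12q. Since 12 = 3·4, n = 4·(3q), so 4 ∣ n; and since 12 = 2·6, n = 6·(2q), so 6 ∣ n.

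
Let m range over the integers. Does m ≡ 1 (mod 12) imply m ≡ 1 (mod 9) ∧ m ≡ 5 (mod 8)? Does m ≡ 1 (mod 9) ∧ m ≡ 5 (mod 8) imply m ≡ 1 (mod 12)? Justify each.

(⟹) This fails: m = 1 gives 1 ≡ 1 (mod 12) but 1 ≡ 1 (mod 8), so the conjunction on the right does not hold.

(⟸) Conversely, if m ≡ 1 (mod 9) and m ≡ 5 (mod 8), then by the Chinese remainder theorem m ≡ 37 (mod 72). Since 37 ≡ 1 (mod 12) and 12 ∣ 72, we get m ≡ 1 (mod 12).

The forward direction fails; the converse holds.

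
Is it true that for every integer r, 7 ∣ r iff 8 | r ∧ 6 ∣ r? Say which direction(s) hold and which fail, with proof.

(⟹) This fails: take r = 7. Certainly 7 ∣ 7, but 8 ∤ 7.

(⟸) This fails: take r = 24. Both 8 ∣ 24 and 6 ∣ 24, yet 24 is not a multiple of 7 (since 24 = 3·7 + 3), so 7 ∤ 24.

Neither implication holds.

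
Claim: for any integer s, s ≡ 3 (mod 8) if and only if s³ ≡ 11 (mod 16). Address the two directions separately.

(→) This fails: take s = 11. Then 11 ≡ 3 (mod 8), but 11³ = 1331 ≡ 3 (mod 16), not 11.

(←) Conversely, the residues r modulo 16 with r³ ≡ 11 (mod 16) are exactly {3}, and each is ≡ 3 (mod 8).

The forward direction fails; the converse holds.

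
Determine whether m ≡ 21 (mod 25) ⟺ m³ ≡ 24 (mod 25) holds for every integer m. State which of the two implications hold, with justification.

Both directions fail.

(⟹) This fails: take m = 21. Then 21 ≡ 21 (mod 25), but 21³ = 9261 ≡ 11 (mod 25), not 24.

(⟸) This fails: take m = 24. Then 24³ = 13824 ≡ 24 (mod 25), yet 24 ≡ 24 (mod 25), not 21.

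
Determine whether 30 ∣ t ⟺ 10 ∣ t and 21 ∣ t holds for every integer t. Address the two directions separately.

(⟹) This fails: take t = 30. Certainly 30 ∣ 30, but 21 ∤ 30.

(⟸) Suppose 10 ∣ t and 21 ∣ t. Any common multiple of 10 and 21 is a multiple of their lcm; here gcd(10, 21) = 1, so lcm(10, 21) = 10·21 = 210, so 210 ∣ t. Since 30 ∣ 210, it follows that 30 ∣ t.

(⇒) fails; (⇐) holds.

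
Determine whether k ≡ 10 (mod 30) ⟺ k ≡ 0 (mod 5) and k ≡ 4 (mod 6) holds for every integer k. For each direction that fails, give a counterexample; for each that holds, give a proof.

(⇐) If k ≡ 0 (mod 5) and k ≡ 4 (mod 6), then by the Chinese remainder theorem k ≡ 10 (mod 30). This is exactly k ≡ 10 (mod 30).

(⇒) Suppose k ≡ 10 (mod 30); write k = 30j + 10. Since 5 ∣ 30, reducing mod 5 gives k ≡ 10 ≡ 0 (mod 5); since 6 ∣ 30, reducing mod 6 gives k ≡ 10 ≡ 4 (mod 6).

Both implications hold.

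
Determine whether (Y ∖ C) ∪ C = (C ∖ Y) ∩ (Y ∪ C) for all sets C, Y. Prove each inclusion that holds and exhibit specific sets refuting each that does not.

Only the reverse inclusion holds.

Forward inclusion. This inclusion fails. Take C = ∅, Y = {1}; then 1 ∈ (Y ∖ C) ∪ C but 1 ∉ (C ∖ Y) ∩ (Y ∪ C).

Reverse inclusion. Let x ∈ (C ∖ Y) ∩ (Y ∪ C). Then x ∈ C and x ∉ Y, from which x ∈ (Y ∖ C) ∪ C.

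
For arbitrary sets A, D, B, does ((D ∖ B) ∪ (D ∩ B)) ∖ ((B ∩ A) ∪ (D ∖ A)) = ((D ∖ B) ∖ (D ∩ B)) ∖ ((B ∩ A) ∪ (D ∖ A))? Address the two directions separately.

The two sets are equal.

(⊆) Let x ∈ ((D ∖ B) ∪ (D ∩ B)) ∖ ((B ∩ A) ∪ (D ∖ A)). Then x ∈ A ∩ D and x ∉ B, from which x ∈ ((D ∖ B) ∖ (D ∩ B)) ∖ ((B ∩ A) ∪ (D ∖ A)).

(⊇) Let x ∈ ((D ∖ B) ∖ (D ∩ B)) ∖ ((B ∩ A) ∪ (D ∖ A)). Then x ∈ A ∩ D and x ∉ B, from which x ∈ ((D ∖ B) ∪ (D ∩ B)) ∖ ((B ∩ A) ∪ (D ∖ A)).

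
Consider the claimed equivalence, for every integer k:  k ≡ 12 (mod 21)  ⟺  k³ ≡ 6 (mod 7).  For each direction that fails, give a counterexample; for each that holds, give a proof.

The forward direction holds; the converse fails.

(⇒) Suppose k ≡ 12 (mod 21). Then k³ ≡ 12³ = 1728 (mod 21), and since 7 ∣ 21, also k³ ≡ 6 (mod 7).

(⇐) This fails: take k = 3. Then 3³ = 27 ≡ 6 (mod 7), yet 3 ≡ 3 (mod 21), not 12.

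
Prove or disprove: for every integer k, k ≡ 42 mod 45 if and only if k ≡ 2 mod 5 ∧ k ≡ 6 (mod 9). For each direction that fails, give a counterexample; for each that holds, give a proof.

(⟹) Suppose k ≡ 42 (mod 45); write k = 45j + 42. Since 5 ∣ 45, reducing mod 5 gives k ≡ 42 ≡ 2 (mod 5); since 9 ∣ 45, reducing mod 9 gives k ≡ 42 ≡ 6 (mod 9).

(⟸) Conversely, if k ≡ 2 (mod 5) and k ≡ 6 (mod 9), then by the Chinese remainder theorem k ≡ 42 (mod 45). This is exactly k ≡ 42 (mod 45).

Both implications hold.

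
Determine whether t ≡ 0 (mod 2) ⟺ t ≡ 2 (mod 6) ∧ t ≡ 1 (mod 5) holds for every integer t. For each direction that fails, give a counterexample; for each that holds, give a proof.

(⟹) This fails: t = 0 gives 0 ≡ 0 (mod 2) but 0 ≡ 0 (mod 6), so the conjunction on the right does not hold.

(⟸) Conversely, if t ≡ 2 (mod 6) and t ≡ 1 (mod 5), then by the Chinese remainder theorem t ≡ 26 (mod 30). Since 26 ≡ 0 (mod 2) and 2 ∣ 30, we get t ≡ 0 (mod 2).

The forward direction fails; the converse holds.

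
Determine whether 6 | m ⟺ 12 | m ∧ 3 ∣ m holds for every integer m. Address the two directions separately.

Not equivalent: only (⇐) holds.

[⇒] This fails: take m = 6. Certainly 6 ∣ 6, but 12 ∤ 6.

[⇐] Suppose 12 ∣ m and 3 ∣ m. Any common multiple of 12 and 3 is a multiple of their lcm; here lcm(12, 3) = 12·3/gcd(12, 3) = 36/3 = 12, so 12 ∣ m. Since 6 ∣ 12, it follows that 6 ∣ m.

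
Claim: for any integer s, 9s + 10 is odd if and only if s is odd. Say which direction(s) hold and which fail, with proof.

(←) Suppose s is odd; write s = 2j + 1. Then 9s + 10 = 9·(2j + 1) + 10 = 2·9j + 19, which is odd.

(→) Suppose 9s + 10 is odd. Since 9 is odd, 9s and s have the same parity, so 9s + 10 ≡ s + 10 (mod 2). As 10 is even, 9s + 10 is odd exactly when s is odd. Thus s is odd.

Both directions hold; the statement is true.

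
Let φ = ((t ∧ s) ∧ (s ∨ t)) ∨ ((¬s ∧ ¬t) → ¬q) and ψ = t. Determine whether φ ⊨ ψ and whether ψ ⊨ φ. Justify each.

[⇒] This fails. Under t = F, s = F, q = F, the left side is true but the right side is false.

[⇐] Assume the antecedent. If t is true, the consequent reduces to true regardless of the other variables. If t is false, the antecedent cannot hold. Either way the consequent holds.

Only the converse holds.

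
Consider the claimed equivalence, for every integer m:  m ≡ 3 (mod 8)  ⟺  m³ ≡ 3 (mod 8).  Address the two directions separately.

Both implications hold.

[⇐] Suppose m³ ≡ 3 (mod 8). The only residue r in {0, …, 7} with r³ ≡ 3 (mod 8) is r = 3, so m ≡ 3 (mod 8).

[⇒] Suppose m ≡ 3 (mod 8). Write m = 8j + 3. Then (8j + 3)³ = 512j³ + 576j² + 216j + 27 = 8(64j³ + 72j² + 27j + 3) + 3, so m³ ≡ 3 (mod 8).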